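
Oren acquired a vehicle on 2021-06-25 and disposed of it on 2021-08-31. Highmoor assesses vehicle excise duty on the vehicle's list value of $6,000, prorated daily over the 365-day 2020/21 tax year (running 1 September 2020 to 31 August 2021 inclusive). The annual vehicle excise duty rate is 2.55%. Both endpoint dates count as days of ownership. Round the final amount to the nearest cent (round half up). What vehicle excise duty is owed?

Days held (2021-06-25 to 2021-08-31): 68 out of 365
Tax = $6,000 × 2.55% × 68/365 = $28.5041

$28.50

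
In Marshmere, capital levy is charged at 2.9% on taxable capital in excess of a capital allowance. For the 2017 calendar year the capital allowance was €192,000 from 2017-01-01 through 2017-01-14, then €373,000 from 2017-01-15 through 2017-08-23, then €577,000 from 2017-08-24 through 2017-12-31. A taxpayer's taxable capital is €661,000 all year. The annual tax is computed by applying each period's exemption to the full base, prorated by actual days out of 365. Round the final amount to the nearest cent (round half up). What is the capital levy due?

2017-01-01 to 2017-01-14: 14 days, exemption €192,000 → (€661,000 − €192,000) × 2.9% × 14/365 = €521.6822
2017-01-15 to 2017-08-23: 221 days, exemption €373,000 → (€661,000 − €373,000) × 2.9% × 221/365 = €5,056.9644
2017-08-24 to 2017-12-31: 130 days, exemption €577,000 → (€661,000 − €577,000) × 2.9% × 130/365 = €867.6164
Total = €6,446.2630

€6,446.26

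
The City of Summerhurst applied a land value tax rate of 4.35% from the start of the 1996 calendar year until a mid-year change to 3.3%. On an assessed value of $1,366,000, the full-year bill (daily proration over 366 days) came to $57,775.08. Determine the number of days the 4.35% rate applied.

324 days

Let d = days at the first rate; then 366 − d days at the second rate.
$1,366,000 × [4.35%·d + 3.3%·(366−d)] / 366 = $57,775.08
Solving gives d = 324, so the new rate took effect on 20 November 1996.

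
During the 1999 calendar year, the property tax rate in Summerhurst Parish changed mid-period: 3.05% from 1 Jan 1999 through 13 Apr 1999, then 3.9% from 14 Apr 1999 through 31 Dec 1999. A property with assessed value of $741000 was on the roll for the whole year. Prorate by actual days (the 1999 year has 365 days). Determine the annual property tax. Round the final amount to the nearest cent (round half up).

$27121.62

1 Jan – 13 Apr 1999: 103 days at 3.05% → $741000 × 3.05% × 103/365 = $6377.6753
14 Apr – 31 Dec 1999: 262 days at 3.9% → $741000 × 3.9% × 262/365 = $20743.9397
Total = $27121.6151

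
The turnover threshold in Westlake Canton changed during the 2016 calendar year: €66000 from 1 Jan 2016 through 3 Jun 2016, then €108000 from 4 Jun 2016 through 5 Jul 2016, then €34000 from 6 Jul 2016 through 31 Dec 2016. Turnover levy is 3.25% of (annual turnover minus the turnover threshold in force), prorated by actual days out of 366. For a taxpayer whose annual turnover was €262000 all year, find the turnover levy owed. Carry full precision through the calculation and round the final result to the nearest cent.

1 Jan – 3 Jun 2016: 155 days, exemption €66000 → (€262000 − €66000) × 3.25% × 155/366 = €2697.6776
4 Jun – 5 Jul 2016: 32 days, exemption €108000 → (€262000 − €108000) × 3.25% × 32/366 = €437.5956
6 Jul – 31 Dec 2016: 179 days, exemption €34000 → (€262000 − €34000) × 3.25% × 179/366 = €3624.0164
Total = €6759.2896

€6759.29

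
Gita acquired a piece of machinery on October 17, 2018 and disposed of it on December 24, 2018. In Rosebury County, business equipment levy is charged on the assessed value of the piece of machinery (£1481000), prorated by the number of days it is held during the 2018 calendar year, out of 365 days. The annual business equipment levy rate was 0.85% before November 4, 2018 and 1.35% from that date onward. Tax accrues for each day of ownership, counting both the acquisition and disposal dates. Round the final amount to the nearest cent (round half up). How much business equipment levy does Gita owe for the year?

October 17 – November 3, 2018: 18 days at 0.85% → £1481000 × 0.85% × 18/365 = £620.8027
November 4 – December 24, 2018: 51 days at 1.35% → £1481000 × 1.35% × 51/365 = £2793.6123
Total = £3414.4151

£3414.42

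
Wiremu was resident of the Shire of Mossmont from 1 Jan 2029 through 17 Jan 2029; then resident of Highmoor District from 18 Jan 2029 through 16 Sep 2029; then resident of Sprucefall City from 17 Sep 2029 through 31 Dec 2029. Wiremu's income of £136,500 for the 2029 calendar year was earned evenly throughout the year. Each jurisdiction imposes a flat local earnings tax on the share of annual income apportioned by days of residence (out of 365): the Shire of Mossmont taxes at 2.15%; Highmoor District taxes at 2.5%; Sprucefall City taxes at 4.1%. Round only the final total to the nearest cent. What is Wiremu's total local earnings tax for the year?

The Shire of Mossmont, 1 Jan – 17 Jan 2029: 17 days → £136,500 × 2.15% × 17/365 = £136.6870
Highmoor District, 18 Jan – 16 Sep 2029: 242 days → £136,500 × 2.5% × 242/365 = £2,262.5342
Sprucefall City, 17 Sep – 31 Dec 2029: 106 days → £136,500 × 4.1% × 106/365 = £1,625.2849
Total = £4,024.5062

£4,024.51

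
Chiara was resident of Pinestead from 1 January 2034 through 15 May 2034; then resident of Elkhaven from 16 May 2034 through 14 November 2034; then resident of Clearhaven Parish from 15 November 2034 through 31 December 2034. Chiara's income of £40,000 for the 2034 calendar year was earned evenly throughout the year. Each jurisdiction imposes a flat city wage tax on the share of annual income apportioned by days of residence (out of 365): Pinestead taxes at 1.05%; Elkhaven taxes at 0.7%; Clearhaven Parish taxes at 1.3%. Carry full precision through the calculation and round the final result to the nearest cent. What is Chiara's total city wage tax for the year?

£362.68

Pinestead, 1 January – 15 May 2034: 135 days → £40,000 × 1.05% × 135/365 = £155.3425
Elkhaven, 16 May – 14 November 2034: 183 days → £40,000 × 0.7% × 183/365 = £140.3836
Clearhaven Parish, 15 November – 31 December 2034: 47 days → £40,000 × 1.3% × 47/365 = £66.9589
Total = £362.6849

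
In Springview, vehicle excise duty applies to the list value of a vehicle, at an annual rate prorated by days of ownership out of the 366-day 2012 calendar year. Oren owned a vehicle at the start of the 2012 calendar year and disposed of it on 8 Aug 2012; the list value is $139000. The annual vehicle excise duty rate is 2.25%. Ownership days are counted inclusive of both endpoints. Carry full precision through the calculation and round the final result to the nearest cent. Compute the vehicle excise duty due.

Days held (1 Jan – 8 Aug 2012): 221 out of 366
Tax = $139000 × 2.25% × 221/366 = $1888.4631

$1888.46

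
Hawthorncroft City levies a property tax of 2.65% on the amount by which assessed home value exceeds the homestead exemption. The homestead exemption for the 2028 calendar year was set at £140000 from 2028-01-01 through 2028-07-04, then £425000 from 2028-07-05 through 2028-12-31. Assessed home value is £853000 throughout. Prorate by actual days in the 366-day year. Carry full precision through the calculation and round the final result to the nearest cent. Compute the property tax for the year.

£15180.16

2028-01-01 to 2028-07-04: 186 days, exemption £140000 → (£853000 − £140000) × 2.65% × 186/366 = £9602.1230
2028-07-05 to 2028-12-31: 180 days, exemption £425000 → (£853000 − £425000) × 2.65% × 180/366 = £5578.0328
Total = £15180.1557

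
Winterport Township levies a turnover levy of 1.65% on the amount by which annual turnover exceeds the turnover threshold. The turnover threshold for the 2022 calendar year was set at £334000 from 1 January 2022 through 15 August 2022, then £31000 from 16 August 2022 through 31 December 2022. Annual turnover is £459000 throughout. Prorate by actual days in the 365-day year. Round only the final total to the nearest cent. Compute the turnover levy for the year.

£3952.72

1 January – 15 August 2022: 227 days, exemption £334000 → (£459000 − £334000) × 1.65% × 227/365 = £1282.7055
16 August – 31 December 2022: 138 days, exemption £31000 → (£459000 − £31000) × 1.65% × 138/365 = £2670.0164
Total = £3952.7219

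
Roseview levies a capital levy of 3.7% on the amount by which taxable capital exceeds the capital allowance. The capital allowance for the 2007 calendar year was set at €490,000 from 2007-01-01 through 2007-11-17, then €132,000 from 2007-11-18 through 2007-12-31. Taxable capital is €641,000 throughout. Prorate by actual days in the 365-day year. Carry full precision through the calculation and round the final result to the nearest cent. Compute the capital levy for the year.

€7,183.78

2007-01-01 to 2007-11-17: 321 days, exemption €490,000 → (€641,000 − €490,000) × 3.7% × 321/365 = €4,913.4986
2007-11-18 to 2007-12-31: 44 days, exemption €132,000 → (€641,000 − €132,000) × 3.7% × 44/365 = €2,270.2795
Total = €7,183.7781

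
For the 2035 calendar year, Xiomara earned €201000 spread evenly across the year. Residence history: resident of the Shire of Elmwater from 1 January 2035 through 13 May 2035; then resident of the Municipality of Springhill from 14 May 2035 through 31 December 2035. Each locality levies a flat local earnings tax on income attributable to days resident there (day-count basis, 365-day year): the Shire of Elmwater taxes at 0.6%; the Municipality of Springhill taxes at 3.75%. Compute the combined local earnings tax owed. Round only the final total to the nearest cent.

€5230.41

The Shire of Elmwater, 1 January – 13 May 2035: 133 days → €201000 × 0.6% × 133/365 = €439.4466
The Municipality of Springhill, 14 May – 31 December 2035: 232 days → €201000 × 3.75% × 232/365 = €4790.9589
Total = €5230.4055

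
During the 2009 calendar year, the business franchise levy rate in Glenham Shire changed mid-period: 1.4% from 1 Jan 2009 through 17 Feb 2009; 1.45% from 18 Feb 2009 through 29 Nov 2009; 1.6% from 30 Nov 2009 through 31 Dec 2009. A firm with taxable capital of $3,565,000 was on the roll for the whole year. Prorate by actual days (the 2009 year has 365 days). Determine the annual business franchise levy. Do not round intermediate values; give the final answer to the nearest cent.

1 Jan – 17 Feb 2009: 48 days at 1.4% → $3,565,000 × 1.4% × 48/365 = $6,563.5068
18 Feb – 29 Nov 2009: 285 days at 1.45% → $3,565,000 × 1.45% × 285/365 = $40,362.6370
30 Nov – 31 Dec 2009: 32 days at 1.6% → $3,565,000 × 1.6% × 32/365 = $5,000.7671
Total = $51,926.9110

$51,926.91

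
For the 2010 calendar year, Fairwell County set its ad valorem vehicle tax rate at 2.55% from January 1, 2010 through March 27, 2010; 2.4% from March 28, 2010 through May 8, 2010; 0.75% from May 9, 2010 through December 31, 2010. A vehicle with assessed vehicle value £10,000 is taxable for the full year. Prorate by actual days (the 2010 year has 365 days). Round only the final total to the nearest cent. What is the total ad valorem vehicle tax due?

£136.40

January 1 – March 27, 2010: 86 days at 2.55% → £10,000 × 2.55% × 86/365 = £60.0822
March 28 – May 8, 2010: 42 days at 2.4% → £10,000 × 2.4% × 42/365 = £27.6164
May 9 – December 31, 2010: 237 days at 0.75% → £10,000 × 0.75% × 237/365 = £48.6986
Total = £136.3973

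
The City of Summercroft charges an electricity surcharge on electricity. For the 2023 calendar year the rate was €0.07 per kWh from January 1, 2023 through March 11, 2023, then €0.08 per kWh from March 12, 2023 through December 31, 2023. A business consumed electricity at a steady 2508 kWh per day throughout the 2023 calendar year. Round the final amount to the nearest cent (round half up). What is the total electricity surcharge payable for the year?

€71,478.00

January 1 – March 11, 2023: 70 days × 2508 kWh/day = 175,560 kWh at €0.07/kWh → €12,289.20
March 12 – December 31, 2023: 295 days × 2508 kWh/day = 739,860 kWh at €0.08/kWh → €59,188.80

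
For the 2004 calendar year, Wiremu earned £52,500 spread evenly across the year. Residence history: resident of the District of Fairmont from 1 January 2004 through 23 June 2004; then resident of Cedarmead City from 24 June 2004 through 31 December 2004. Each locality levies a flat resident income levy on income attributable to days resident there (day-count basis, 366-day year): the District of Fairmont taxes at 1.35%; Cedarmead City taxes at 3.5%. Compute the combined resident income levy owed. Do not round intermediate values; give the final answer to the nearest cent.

£1,297.80

The District of Fairmont, 1 January – 23 June 2004: 175 days → £52,500 × 1.35% × 175/366 = £338.8832
Cedarmead City, 24 June – 31 December 2004: 191 days → £52,500 × 3.5% × 191/366 = £958.9139
Total = £1,297.7971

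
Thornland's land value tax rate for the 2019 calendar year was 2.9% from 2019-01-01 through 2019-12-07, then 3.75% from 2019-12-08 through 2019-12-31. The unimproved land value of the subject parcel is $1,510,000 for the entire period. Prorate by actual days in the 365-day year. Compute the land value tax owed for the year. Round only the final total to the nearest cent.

$44,633.95

2019-01-01 to 2019-12-07: 341 days at 2.9% → $1,510,000 × 2.9% × 341/365 = $40,910.6575
2019-12-08 to 2019-12-31: 24 days at 3.75% → $1,510,000 × 3.75% × 24/365 = $3,723.2877
Total = $44,633.9452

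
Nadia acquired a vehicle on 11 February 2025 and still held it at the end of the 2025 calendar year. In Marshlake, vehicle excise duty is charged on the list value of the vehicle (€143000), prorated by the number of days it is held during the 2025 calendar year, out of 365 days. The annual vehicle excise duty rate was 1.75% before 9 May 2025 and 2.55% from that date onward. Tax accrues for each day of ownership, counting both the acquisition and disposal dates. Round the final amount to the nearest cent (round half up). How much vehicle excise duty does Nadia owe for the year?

€2964.21

11 February – 8 May 2025: 87 days at 1.75% → €143000 × 1.75% × 87/365 = €596.4863
9 May – 31 December 2025: 237 days at 2.55% → €143000 × 2.55% × 237/365 = €2367.7274
Total = €2964.2137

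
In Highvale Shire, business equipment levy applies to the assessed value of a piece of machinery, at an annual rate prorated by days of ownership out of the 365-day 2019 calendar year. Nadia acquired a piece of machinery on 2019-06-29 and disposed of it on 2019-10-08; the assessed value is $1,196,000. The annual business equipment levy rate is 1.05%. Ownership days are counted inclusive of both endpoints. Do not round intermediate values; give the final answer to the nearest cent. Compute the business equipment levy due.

$3,509.36

Days held (2019-06-29 to 2019-10-08): 102 out of 365
Tax = $1,196,000 × 1.05% × 102/365 = $3,509.3589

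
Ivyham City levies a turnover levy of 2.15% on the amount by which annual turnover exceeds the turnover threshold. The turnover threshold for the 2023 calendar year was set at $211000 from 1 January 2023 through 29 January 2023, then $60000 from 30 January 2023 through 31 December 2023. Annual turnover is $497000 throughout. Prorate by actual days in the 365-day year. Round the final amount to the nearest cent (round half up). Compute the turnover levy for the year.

1 January – 29 January 2023: 29 days, exemption $211000 → ($497000 − $211000) × 2.15% × 29/365 = $488.5507
30 January – 31 December 2023: 336 days, exemption $60000 → ($497000 − $60000) × 2.15% × 336/365 = $8649.0082
Total = $9137.5589

$9137.56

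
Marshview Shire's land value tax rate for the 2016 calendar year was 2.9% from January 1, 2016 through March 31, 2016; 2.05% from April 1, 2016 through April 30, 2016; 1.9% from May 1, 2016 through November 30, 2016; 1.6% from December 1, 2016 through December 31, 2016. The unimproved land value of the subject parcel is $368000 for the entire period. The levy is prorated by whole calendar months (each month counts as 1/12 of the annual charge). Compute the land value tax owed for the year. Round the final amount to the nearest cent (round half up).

January 1 – March 31, 2016: 3 months at 2.9% → $368000 × 2.9% × 3/12 = $2668.0000
April 1 – April 30, 2016: 1 month at 2.05% → $368000 × 2.05% × 1/12 = $628.6667
May 1 – November 30, 2016: 7 months at 1.9% → $368000 × 1.9% × 7/12 = $4078.6667
December 1 – December 31, 2016: 1 month at 1.6% → $368000 × 1.6% × 1/12 = $490.6667
Total = $7866.0000

$7866.00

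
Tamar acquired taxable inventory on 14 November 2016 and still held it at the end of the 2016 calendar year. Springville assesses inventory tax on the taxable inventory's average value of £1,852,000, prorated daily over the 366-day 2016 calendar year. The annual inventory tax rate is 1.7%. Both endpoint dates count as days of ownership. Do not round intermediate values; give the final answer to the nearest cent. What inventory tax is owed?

Days held (14 November – 31 December 2016): 48 out of 366
Tax = £1,852,000 × 1.7% × 48/366 = £4,129.0492

£4,129.05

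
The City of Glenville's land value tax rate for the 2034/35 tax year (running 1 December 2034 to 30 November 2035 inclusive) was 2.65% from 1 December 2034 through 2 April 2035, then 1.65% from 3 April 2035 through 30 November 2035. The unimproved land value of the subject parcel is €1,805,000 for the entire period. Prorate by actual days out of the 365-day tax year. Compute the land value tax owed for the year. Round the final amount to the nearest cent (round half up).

€35,865.10

1 December 2034 – 2 April 2035: 123 days at 2.65% → €1,805,000 × 2.65% × 123/365 = €16,118.8973
3 April – 30 November 2035: 242 days at 1.65% → €1,805,000 × 1.65% × 242/365 = €19,746.2055
Total = €35,865.1027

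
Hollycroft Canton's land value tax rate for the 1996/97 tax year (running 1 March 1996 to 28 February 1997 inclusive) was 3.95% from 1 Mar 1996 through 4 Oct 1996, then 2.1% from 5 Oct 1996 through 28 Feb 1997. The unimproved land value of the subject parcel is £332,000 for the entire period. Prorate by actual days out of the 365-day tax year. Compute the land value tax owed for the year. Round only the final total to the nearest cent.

1 Mar – 4 Oct 1996: 218 days at 3.95% → £332,000 × 3.95% × 218/365 = £7,832.4712
5 Oct 1996 – 28 Feb 1997: 147 days at 2.1% → £332,000 × 2.1% × 147/365 = £2,807.9014
Total = £10,640.3726

£10,640.37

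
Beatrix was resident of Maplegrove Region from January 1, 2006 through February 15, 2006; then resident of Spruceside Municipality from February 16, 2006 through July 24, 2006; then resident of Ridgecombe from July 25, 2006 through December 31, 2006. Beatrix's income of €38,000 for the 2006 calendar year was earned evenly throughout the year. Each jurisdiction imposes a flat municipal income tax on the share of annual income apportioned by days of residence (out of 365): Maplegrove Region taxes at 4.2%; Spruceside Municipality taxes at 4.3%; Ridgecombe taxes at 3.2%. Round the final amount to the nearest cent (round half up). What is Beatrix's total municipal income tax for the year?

€1,445.98

Maplegrove Region, January 1 – February 15, 2006: 46 days → €38,000 × 4.2% × 46/365 = €201.1397
Spruceside Municipality, February 16 – July 24, 2006: 159 days → €38,000 × 4.3% × 159/365 = €711.7973
Ridgecombe, July 25 – December 31, 2006: 160 days → €38,000 × 3.2% × 160/365 = €533.0411
Total = €1,445.9781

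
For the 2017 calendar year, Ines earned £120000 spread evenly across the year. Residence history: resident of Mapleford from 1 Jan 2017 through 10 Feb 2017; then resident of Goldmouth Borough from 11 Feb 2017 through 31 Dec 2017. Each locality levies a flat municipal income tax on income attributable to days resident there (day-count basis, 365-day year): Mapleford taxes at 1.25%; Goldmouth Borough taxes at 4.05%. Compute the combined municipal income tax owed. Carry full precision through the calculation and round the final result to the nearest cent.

£4482.58

Mapleford, 1 Jan – 10 Feb 2017: 41 days → £120000 × 1.25% × 41/365 = £168.4932
Goldmouth Borough, 11 Feb – 31 Dec 2017: 324 days → £120000 × 4.05% × 324/365 = £4314.0822
Total = £4482.5753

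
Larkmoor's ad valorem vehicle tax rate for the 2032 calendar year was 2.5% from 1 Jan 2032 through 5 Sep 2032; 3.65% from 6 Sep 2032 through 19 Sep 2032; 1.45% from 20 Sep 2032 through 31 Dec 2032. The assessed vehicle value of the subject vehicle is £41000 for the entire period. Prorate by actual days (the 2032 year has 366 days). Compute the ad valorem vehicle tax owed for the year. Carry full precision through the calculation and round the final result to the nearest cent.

1 Jan – 5 Sep 2032: 249 days at 2.5% → £41000 × 2.5% × 249/366 = £697.3361
6 Sep – 19 Sep 2032: 14 days at 3.65% → £41000 × 3.65% × 14/366 = £57.2432
20 Sep – 31 Dec 2032: 103 days at 1.45% → £41000 × 1.45% × 103/366 = £167.3046
Total = £921.8839

£921.88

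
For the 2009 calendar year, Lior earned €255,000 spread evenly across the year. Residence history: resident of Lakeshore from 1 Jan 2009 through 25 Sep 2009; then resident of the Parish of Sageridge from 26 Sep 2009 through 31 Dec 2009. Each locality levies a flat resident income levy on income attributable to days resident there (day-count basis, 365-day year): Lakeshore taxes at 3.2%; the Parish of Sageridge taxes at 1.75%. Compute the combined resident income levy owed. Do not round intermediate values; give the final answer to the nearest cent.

Lakeshore, 1 Jan – 25 Sep 2009: 268 days → €255,000 × 3.2% × 268/365 = €5,991.4521
The Parish of Sageridge, 26 Sep – 31 Dec 2009: 97 days → €255,000 × 1.75% × 97/365 = €1,185.9247
Total = €7,177.3767

€7,177.38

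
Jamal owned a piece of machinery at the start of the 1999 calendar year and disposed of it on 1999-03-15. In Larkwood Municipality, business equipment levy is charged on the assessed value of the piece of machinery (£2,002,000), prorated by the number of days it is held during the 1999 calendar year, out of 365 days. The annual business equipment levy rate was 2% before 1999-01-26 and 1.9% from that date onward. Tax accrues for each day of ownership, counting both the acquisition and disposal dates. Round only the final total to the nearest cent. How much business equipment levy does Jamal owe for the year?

£7,848.94

1999-01-01 to 1999-01-25: 25 days at 2% → £2,002,000 × 2% × 25/365 = £2,742.4658
1999-01-26 to 1999-03-15: 49 days at 1.9% → £2,002,000 × 1.9% × 49/365 = £5,106.4712
Total = £7,848.9370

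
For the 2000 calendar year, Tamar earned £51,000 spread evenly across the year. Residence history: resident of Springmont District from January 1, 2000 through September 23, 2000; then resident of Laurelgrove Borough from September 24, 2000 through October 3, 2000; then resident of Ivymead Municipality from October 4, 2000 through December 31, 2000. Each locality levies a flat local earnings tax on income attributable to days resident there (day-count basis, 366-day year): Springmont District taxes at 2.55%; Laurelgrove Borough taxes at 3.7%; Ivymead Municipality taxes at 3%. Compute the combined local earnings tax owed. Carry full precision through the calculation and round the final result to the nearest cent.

Springmont District, January 1 – September 23, 2000: 267 days → £51,000 × 2.55% × 267/366 = £948.7254
Laurelgrove Borough, September 24 – October 3, 2000: 10 days → £51,000 × 3.7% × 10/366 = £51.5574
Ivymead Municipality, October 4 – December 31, 2000: 89 days → £51,000 × 3% × 89/366 = £372.0492
Total = £1,372.3320

£1,372.33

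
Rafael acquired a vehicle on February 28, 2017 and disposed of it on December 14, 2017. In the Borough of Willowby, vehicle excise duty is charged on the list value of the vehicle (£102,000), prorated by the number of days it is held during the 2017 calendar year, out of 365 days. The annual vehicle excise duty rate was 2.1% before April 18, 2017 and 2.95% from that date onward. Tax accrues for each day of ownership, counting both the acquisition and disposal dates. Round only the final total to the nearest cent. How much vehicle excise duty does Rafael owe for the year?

£2,274.32

February 28 – April 17, 2017: 49 days at 2.1% → £102,000 × 2.1% × 49/365 = £287.5562
April 18 – December 14, 2017: 241 days at 2.95% → £102,000 × 2.95% × 241/365 = £1,986.7644
Total = £2,274.3205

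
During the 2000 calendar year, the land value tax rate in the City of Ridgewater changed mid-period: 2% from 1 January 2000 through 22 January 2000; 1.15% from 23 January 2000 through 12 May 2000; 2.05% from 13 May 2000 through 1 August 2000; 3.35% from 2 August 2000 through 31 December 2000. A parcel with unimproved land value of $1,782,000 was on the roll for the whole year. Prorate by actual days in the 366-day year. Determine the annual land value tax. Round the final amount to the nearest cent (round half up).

$41,234.31

1 January – 22 January 2000: 22 days at 2% → $1,782,000 × 2% × 22/366 = $2,142.2951
23 January – 12 May 2000: 111 days at 1.15% → $1,782,000 × 1.15% × 111/366 = $6,215.0902
13 May – 1 August 2000: 81 days at 2.05% → $1,782,000 × 2.05% × 81/366 = $8,084.7295
2 August – 31 December 2000: 152 days at 3.35% → $1,782,000 × 3.35% × 152/366 = $24,792.1967
Total = $41,234.3115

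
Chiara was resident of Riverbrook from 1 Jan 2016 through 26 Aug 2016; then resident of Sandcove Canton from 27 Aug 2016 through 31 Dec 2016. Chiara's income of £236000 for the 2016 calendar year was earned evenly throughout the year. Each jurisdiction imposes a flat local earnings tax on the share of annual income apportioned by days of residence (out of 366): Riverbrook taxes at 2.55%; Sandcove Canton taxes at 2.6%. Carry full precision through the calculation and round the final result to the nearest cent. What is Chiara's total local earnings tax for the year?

£6058.95

Riverbrook, 1 Jan – 26 Aug 2016: 239 days → £236000 × 2.55% × 239/366 = £3929.7869
Sandcove Canton, 27 Aug – 31 Dec 2016: 127 days → £236000 × 2.6% × 127/366 = £2129.1585
Total = £6058.9454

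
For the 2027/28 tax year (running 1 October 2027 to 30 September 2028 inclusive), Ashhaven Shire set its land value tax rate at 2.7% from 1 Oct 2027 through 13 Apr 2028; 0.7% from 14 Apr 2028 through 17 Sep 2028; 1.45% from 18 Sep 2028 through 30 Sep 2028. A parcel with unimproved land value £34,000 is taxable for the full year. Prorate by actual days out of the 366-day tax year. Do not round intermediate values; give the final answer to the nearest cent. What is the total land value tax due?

1 Oct 2027 – 13 Apr 2028: 196 days at 2.7% → £34,000 × 2.7% × 196/366 = £491.6066
14 Apr – 17 Sep 2028: 157 days at 0.7% → £34,000 × 0.7% × 157/366 = £102.0929
18 Sep – 30 Sep 2028: 13 days at 1.45% → £34,000 × 1.45% × 13/366 = £17.5109
Total = £611.2104

£611.21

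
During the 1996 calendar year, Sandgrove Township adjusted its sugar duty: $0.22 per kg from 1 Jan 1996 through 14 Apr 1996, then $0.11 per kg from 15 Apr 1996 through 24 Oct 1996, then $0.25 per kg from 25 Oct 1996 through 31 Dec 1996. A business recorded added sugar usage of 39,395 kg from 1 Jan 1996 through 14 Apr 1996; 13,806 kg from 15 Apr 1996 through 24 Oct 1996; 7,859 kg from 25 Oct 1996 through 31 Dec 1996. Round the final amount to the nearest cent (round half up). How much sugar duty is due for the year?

$12,150.31

1 Jan – 14 Apr 1996: 39,395 kg at $0.22/kg → $8,666.90
15 Apr – 24 Oct 1996: 13,806 kg at $0.11/kg → $1,518.66
25 Oct – 31 Dec 1996: 7,859 kg at $0.25/kg → $1,964.75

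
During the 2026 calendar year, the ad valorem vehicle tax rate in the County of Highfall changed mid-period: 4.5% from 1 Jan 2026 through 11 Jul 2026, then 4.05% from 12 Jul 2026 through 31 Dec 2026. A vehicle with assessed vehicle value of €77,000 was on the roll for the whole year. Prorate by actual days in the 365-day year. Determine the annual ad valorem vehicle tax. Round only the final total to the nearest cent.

1 Jan – 11 Jul 2026: 192 days at 4.5% → €77,000 × 4.5% × 192/365 = €1,822.6849
12 Jul – 31 Dec 2026: 173 days at 4.05% → €77,000 × 4.05% × 173/365 = €1,478.0836
Total = €3,300.7685

€3,300.77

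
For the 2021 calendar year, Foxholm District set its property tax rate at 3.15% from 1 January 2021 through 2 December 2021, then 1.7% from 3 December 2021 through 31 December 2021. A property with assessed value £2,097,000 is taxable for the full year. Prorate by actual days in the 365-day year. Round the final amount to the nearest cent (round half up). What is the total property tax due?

1 January – 2 December 2021: 336 days at 3.15% → £2,097,000 × 3.15% × 336/365 = £60,807.2548
3 December – 31 December 2021: 29 days at 1.7% → £2,097,000 × 1.7% × 29/365 = £2,832.3863
Total = £63,639.6411

£63,639.64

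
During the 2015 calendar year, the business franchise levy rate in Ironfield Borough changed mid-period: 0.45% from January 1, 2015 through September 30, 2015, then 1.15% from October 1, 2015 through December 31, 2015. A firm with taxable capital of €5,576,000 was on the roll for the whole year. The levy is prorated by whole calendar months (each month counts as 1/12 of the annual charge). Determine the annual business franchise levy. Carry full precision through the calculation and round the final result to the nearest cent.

January 1 – September 30, 2015: 9 months at 0.45% → €5,576,000 × 0.45% × 9/12 = €18,819.0000
October 1 – December 31, 2015: 3 months at 1.15% → €5,576,000 × 1.15% × 3/12 = €16,031.0000
Total = €34,850.0000

€34,850.00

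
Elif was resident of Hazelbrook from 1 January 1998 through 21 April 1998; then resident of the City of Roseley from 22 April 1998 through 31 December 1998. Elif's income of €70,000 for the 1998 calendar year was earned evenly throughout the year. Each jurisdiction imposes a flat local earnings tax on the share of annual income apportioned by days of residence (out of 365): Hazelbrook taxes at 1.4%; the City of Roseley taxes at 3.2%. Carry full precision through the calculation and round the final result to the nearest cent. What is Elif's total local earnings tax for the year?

€1,856.82

Hazelbrook, 1 January – 21 April 1998: 111 days → €70,000 × 1.4% × 111/365 = €298.0274
The City of Roseley, 22 April – 31 December 1998: 254 days → €70,000 × 3.2% × 254/365 = €1,558.7945
Total = €1,856.8219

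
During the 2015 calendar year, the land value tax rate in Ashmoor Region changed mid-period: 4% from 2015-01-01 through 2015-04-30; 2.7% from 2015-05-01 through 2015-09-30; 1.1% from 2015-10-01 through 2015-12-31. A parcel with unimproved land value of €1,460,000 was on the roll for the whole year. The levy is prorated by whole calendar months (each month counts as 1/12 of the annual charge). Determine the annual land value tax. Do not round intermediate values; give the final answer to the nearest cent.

2015-01-01 to 2015-04-30: 4 months at 4% → €1,460,000 × 4% × 4/12 = €19,466.6667
2015-05-01 to 2015-09-30: 5 months at 2.7% → €1,460,000 × 2.7% × 5/12 = €16,425.0000
2015-10-01 to 2015-12-31: 3 months at 1.1% → €1,460,000 × 1.1% × 3/12 = €4,015.0000
Total = €39,906.6667

€39,906.67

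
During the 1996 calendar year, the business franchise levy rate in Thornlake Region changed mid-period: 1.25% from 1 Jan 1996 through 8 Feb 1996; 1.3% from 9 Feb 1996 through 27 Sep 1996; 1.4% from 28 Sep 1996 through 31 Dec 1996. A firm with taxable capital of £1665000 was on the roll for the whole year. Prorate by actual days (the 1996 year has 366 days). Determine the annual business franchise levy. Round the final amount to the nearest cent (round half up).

£21988.46

1 Jan – 8 Feb 1996: 39 days at 1.25% → £1665000 × 1.25% × 39/366 = £2217.7254
9 Feb – 27 Sep 1996: 232 days at 1.3% → £1665000 × 1.3% × 232/366 = £13720.3279
28 Sep – 31 Dec 1996: 95 days at 1.4% → £1665000 × 1.4% × 95/366 = £6050.4098
Total = £21988.4631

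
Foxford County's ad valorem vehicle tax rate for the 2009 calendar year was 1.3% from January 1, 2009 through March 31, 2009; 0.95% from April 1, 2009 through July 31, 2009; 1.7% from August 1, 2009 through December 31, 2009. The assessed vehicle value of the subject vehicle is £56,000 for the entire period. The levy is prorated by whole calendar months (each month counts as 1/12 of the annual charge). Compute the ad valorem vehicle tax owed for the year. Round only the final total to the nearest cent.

January 1 – March 31, 2009: 3 months at 1.3% → £56,000 × 1.3% × 3/12 = £182.0000
April 1 – July 31, 2009: 4 months at 0.95% → £56,000 × 0.95% × 4/12 = £177.3333
August 1 – December 31, 2009: 5 months at 1.7% → £56,000 × 1.7% × 5/12 = £396.6667
Total = £756.0000

£756.00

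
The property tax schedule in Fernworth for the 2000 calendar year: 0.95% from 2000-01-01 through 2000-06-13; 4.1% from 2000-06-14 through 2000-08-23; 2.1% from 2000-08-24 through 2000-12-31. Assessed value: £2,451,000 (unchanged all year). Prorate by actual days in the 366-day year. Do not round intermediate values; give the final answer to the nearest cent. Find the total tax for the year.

£48,273.32

2000-01-01 to 2000-06-13: 165 days at 0.95% → £2,451,000 × 0.95% × 165/366 = £10,497.1107
2000-06-14 to 2000-08-23: 71 days at 4.1% → £2,451,000 × 4.1% × 71/366 = £19,494.1557
2000-08-24 to 2000-12-31: 130 days at 2.1% → £2,451,000 × 2.1% × 130/366 = £18,282.0492
Total = £48,273.3156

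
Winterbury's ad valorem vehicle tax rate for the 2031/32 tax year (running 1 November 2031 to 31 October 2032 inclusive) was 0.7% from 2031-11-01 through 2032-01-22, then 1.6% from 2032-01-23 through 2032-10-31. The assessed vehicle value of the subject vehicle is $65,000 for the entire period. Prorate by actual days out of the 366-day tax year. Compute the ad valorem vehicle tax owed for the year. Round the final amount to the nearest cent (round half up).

$907.34

2031-11-01 to 2032-01-22: 83 days at 0.7% → $65,000 × 0.7% × 83/366 = $103.1831
2032-01-23 to 2032-10-31: 283 days at 1.6% → $65,000 × 1.6% × 283/366 = $804.1530
Total = $907.3361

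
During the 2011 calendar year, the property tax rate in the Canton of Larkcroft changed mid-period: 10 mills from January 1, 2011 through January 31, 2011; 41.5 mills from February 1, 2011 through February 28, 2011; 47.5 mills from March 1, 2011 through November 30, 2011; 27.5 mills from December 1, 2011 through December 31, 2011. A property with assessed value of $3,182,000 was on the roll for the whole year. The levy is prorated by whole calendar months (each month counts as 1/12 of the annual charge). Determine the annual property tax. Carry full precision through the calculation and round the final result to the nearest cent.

January 1 – January 31, 2011: 1 month at 10 mills → $3,182,000 × 1% × 1/12 = $2,651.6667
February 1 – February 28, 2011: 1 month at 41.5 mills → $3,182,000 × 4.15% × 1/12 = $11,004.4167
March 1 – November 30, 2011: 9 months at 47.5 mills → $3,182,000 × 4.75% × 9/12 = $113,358.7500
December 1 – December 31, 2011: 1 month at 27.5 mills → $3,182,000 × 2.75% × 1/12 = $7,292.0833
Total = $134,306.9167

$134,306.92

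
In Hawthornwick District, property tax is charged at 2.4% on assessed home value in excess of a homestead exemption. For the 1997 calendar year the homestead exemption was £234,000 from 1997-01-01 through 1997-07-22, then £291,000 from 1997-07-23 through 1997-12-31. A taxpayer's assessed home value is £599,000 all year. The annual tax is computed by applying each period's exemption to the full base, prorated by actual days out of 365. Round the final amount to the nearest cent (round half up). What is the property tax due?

1997-01-01 to 1997-07-22: 203 days, exemption £234,000 → (£599,000 − £234,000) × 2.4% × 203/365 = £4,872.0000
1997-07-23 to 1997-12-31: 162 days, exemption £291,000 → (£599,000 − £291,000) × 2.4% × 162/365 = £3,280.8329
Total = £8,152.8329

£8,152.83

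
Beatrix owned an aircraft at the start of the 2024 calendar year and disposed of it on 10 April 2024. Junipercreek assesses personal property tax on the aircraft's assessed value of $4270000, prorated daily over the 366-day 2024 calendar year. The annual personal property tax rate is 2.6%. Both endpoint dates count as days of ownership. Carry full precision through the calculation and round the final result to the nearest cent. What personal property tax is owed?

$30636.67

Days held (1 January – 10 April 2024): 101 out of 366
Tax = $4270000 × 2.6% × 101/366 = $30636.6667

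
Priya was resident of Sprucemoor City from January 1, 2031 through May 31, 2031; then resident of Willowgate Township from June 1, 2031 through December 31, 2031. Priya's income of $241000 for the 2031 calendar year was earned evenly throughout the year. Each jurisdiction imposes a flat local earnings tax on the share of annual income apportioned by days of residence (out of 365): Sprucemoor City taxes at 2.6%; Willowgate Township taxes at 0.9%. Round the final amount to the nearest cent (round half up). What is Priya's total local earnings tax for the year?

Sprucemoor City, January 1 – May 31, 2031: 151 days → $241000 × 2.6% × 151/365 = $2592.2356
Willowgate Township, June 1 – December 31, 2031: 214 days → $241000 × 0.9% × 214/365 = $1271.6877
Total = $3863.9233

$3863.92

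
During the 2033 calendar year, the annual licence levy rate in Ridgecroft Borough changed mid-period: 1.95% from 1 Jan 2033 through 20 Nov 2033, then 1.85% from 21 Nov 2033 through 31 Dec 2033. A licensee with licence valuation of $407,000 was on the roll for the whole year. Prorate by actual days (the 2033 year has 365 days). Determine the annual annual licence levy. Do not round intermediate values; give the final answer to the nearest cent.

1 Jan – 20 Nov 2033: 324 days at 1.95% → $407,000 × 1.95% × 324/365 = $7,045.0027
21 Nov – 31 Dec 2033: 41 days at 1.85% → $407,000 × 1.85% × 41/365 = $845.7795
Total = $7,890.7822

$7,890.78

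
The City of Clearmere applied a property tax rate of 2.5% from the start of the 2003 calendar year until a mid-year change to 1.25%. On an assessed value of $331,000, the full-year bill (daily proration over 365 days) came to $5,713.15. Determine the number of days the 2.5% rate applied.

139 days

Let d = days at the first rate; then 365 − d days at the second rate.
$331,000 × [2.5%·d + 1.25%·(365−d)] / 365 = $5,713.15
Solving gives d = 139, so the new rate took effect on 20 May 2003.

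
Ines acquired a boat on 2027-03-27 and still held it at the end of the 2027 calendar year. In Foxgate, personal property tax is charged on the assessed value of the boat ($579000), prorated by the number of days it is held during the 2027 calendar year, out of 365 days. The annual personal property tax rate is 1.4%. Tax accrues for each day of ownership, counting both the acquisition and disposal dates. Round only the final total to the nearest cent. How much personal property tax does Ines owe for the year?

$6218.30

Days held (2027-03-27 to 2027-12-31): 280 out of 365
Tax = $579000 × 1.4% × 280/365 = $6218.3014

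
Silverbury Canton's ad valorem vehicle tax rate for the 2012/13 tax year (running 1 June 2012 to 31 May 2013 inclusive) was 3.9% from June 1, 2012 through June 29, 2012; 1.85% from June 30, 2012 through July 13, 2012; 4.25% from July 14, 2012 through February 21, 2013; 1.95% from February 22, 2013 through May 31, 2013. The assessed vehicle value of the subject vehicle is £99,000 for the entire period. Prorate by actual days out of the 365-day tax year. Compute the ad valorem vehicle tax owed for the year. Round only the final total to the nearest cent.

June 1 – June 29, 2012: 29 days at 3.9% → £99,000 × 3.9% × 29/365 = £306.7644
June 30 – July 13, 2012: 14 days at 1.85% → £99,000 × 1.85% × 14/365 = £70.2493
July 14, 2012 – February 21, 2013: 223 days at 4.25% → £99,000 × 4.25% × 223/365 = £2,570.6096
February 22 – May 31, 2013: 99 days at 1.95% → £99,000 × 1.95% × 99/365 = £523.6151
Total = £3,471.2384

£3,471.24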